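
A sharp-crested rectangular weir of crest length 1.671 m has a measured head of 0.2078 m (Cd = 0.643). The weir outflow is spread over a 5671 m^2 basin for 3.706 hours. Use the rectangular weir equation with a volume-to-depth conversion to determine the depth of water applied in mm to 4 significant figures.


Approach: apply the rectangular weir equation with a volume-to-depth conversion, Q = (2/3)*Cd*L*sqrt(2g)*H^1.5; d = Q*t/A * 1000.
Step 1 — weir discharge:
  Q = (2/3)*0.643*1.671*sqrt(2*9.81)*0.2078^1.5 = 0.300548 m^3/s
Step 2 — volume: V = 0.300548 * 3.706*3600 = 4009.79 m^3
Step 3 — depth: d = V/A * 1000 = 4009.79/5671 * 1000 = 707.1 mm
Therefore the depth of water applied = 707.1 mm.


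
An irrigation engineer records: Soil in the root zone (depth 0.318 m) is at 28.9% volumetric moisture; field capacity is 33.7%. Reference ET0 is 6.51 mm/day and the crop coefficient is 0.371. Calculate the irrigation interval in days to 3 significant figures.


Approach: apply soil-water budget scheduling, SMD = (FC-theta)/100*depth*1000; ETc = ET0*Kc; interval = SMD/ETc.
Step 1 — soil moisture deficit:
  SMD = (33.7 - 28.9)/100 * 0.318 * 1000 = 15.264 mm
Step 2 — daily crop ET (ETc = ET0*Kc):
  ETc = 6.51 * 0.371 = 2.4152 mm/day
Step 3 — irrigation interval (SMD/ETc):
  interval = 15.264 / 2.4152 = 6.32 days
Therefore the irrigation interval = 6.32 days.


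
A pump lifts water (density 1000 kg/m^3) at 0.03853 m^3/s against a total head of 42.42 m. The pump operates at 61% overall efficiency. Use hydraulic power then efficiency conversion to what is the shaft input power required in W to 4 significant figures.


Approach: apply hydraulic power then efficiency conversion, P = rho*g*Q*H; P_in = P/eta.
Step 1 — hydraulic power (P = rho*g*Q*H):
  P = 1000 * 9.81 * 0.03853 * 42.42 = 16033.9 W
Step 2 — input power: P_in = P/eta = 16033.9 / 0.61 = 26290 W
Therefore the shaft input power required = 26290 W.


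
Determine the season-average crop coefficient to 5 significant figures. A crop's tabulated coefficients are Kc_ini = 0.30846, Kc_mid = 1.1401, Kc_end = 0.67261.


Approach: apply a simple seasonal average, Kc_avg = (Kc_ini + Kc_mid + Kc_end)/3.
Kc_avg = (0.30846 + 1.1401 + 0.67261)/3 = 0.70706
Therefore the season-average crop coefficient = 0.70706.


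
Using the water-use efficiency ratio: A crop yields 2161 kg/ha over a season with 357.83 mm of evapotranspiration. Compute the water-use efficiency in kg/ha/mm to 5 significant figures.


Approach: apply the water-use efficiency ratio, WUE = yield/ET.
WUE = 2161 / 357.83 = 6.0392 kg/ha/mm
Therefore the water-use efficiency = 6.0392 kg/ha/mm.


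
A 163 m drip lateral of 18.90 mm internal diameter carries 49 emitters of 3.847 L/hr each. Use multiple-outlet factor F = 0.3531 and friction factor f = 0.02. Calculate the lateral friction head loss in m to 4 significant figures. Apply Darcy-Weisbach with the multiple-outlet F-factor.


Approach: apply Darcy-Weisbach with the multiple-outlet F-factor, Q = n*q/(3600*1000) m^3/s; v = Q/A; hf = F*f*(L/D)*(v^2/(2g)).
Q = 49*3.847/(3600*1000) = 5.23619e-05 m^3/s
A = pi*(18.90e-3/2)^2 = 2.80552e-04 m^2, so v = Q/A = 0.186639 m/s
hf = 0.3531*0.02*(163/0.01890)*(0.186639^2/(2*9.81)) = 0.1081 m
Therefore the lateral friction head loss = 0.1081 m.


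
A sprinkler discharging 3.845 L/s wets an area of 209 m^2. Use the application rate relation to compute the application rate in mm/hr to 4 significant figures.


Approach: apply the application rate relation, rate = (Q/A)*3600.
rate = (3.845 / 209) * 3600 = 66.23 mm/hr
Therefore the application rate = 66.23 mm/hr.


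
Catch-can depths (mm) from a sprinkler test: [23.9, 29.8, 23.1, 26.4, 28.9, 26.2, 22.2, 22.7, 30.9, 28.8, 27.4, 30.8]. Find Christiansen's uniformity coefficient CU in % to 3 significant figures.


Approach: apply Christiansen's uniformity coefficient, CU = (1 - mean_abs_deviation/mean)*100.
mean = 26.758 mm
mean |d_i - mean| = 2.6750 mm
CU = (1 - 2.6750/26.758)*100 = 90.0 %
Therefore Christiansen's uniformity coefficient CU = 90.0 %.


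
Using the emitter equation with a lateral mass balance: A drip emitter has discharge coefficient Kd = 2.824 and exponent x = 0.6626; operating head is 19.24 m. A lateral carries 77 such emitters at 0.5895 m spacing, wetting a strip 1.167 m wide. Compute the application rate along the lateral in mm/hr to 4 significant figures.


Approach: apply the emitter equation with a lateral mass balance, q = Kd*h^x; Q = n*q; rate = Q/(n*spacing*width).
Step 1 — single emitter flow (q = Kd*h^x):
  q = 2.824 * 19.24^0.6626 = 20.0345 L/hr
Step 2 — total lateral flow: Q = 77 * 20.0345 = 1542.66 L/hr
Step 3 — wetted area: A = 77 * 0.5895 * 1.167 = 52.9719 m^2
Step 4 — application rate: Q/A = 1542.66/52.9719 = 29.12 mm/hr
Therefore the application rate along the lateral = 29.12 mm/hr.


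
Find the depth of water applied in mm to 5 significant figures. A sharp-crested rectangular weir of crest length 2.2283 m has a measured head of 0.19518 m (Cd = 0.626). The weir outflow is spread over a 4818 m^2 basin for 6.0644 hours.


Approach: apply the rectangular weir equation with a volume-to-depth conversion, Q = (2/3)*Cd*L*sqrt(2g)*H^1.5; d = Q*t/A * 1000.
Step 1 — weir discharge:
  Q = (2/3)*0.626*2.2283*sqrt(2*9.81)*0.19518^1.5 = 0.3551888 m^3/s
Step 2 — volume: V = 0.3551888 * 6.0644*3600 = 7754.424 m^3
Step 3 — depth: d = V/A * 1000 = 7754.424/4818 * 1000 = 1609.5 mm
Therefore the depth of water applied = 1609.5 mm.


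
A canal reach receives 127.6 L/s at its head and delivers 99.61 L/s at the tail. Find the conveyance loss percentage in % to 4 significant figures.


Approach: apply the conveyance loss ratio, loss% = ((Q_head - Q_tail)/Q_head)*100.
loss = ((127.6 - 99.61)/127.6)*100 = 21.94 %
Therefore the conveyance loss percentage = 21.94 %.


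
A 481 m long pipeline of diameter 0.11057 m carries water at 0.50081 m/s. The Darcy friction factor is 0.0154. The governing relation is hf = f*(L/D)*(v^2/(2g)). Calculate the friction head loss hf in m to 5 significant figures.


hf = 0.0154 * (481/0.11057) * (0.50081^2 / (2*9.81))
hf = 0.85640 m
Therefore the friction head loss hf = 0.85640 m.


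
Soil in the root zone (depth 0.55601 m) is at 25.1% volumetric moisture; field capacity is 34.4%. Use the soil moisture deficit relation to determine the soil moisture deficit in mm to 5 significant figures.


Approach: apply the soil moisture deficit relation, SMD = (FC - theta)/100 * depth * 1000.
SMD = (34.4 - 25.1)/100 * 0.55601 * 1000 = 51.709 mm
Therefore the soil moisture deficit = 51.709 mm.


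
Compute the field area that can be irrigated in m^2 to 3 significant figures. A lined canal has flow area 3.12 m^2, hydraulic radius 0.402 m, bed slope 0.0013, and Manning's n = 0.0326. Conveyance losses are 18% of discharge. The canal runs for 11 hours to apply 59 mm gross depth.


Approach: apply Manning's equation with a conveyance and depth budget, Q = (1/n)*A*R^(2/3)*S^(1/2); Q_field = Q*(1-loss); Area = Q_field*t/(d/1000).
Step 1 — canal discharge (Manning's equation):
  Q = (1/0.0326) * 3.12 * 0.402^(2/3) * 0.0013^(1/2) = 1.8796 m^3/s
Step 2 — delivered flow: Q_field = 1.8796*(1 - 18/100) = 1.5413 m^3/s
Step 3 — volume delivered: V = 1.5413 * 11*3600 = 61034 m^3
Step 4 — area served: A = V / (depth/1000) = 61034 / 0.059 = 1030000 m^2
Therefore the field area that can be irrigated = 1030000 m^2.


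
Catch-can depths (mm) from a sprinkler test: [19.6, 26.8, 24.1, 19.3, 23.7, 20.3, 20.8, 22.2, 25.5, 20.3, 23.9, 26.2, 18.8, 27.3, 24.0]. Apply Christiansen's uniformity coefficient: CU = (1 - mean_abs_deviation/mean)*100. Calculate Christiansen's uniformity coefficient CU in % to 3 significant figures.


mean = 22.853 mm
mean |d_i - mean| = 2.4898 mm
CU = (1 - 2.4898/22.853)*100 = 89.1 %
Therefore Christiansen's uniformity coefficient CU = 89.1 %.


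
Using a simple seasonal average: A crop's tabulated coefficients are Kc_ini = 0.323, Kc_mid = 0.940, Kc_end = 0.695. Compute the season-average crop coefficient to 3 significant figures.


Approach: apply a simple seasonal average, Kc_avg = (Kc_ini + Kc_mid + Kc_end)/3.
Kc_avg = (0.323 + 0.940 + 0.695)/3 = 0.653
Therefore the season-average crop coefficient = 0.653.


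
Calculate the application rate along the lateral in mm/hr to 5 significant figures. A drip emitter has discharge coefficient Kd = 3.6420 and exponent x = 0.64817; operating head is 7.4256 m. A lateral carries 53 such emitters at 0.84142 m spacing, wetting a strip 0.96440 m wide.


Approach: apply the emitter equation with a lateral mass balance, q = Kd*h^x; Q = n*q; rate = Q/(n*spacing*width).
Step 1 — single emitter flow (q = Kd*h^x):
  q = 3.6420 * 7.4256^0.64817 = 13.35740 L/hr
Step 2 — total lateral flow: Q = 53 * 13.35740 = 707.9423 L/hr
Step 3 — wetted area: A = 53 * 0.84142 * 0.96440 = 43.00767 m^2
Step 4 — application rate: Q/A = 707.9423/43.00767 = 16.461 mm/hr
Therefore the application rate along the lateral = 16.461 mm/hr.


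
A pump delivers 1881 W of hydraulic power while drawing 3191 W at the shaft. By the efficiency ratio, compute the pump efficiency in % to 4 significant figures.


Approach: apply the efficiency ratio, eta = (P_out/P_in)*100.
eta = (1881 / 3191) * 100 = 58.95 %
Therefore the pump efficiency = 58.95 %.


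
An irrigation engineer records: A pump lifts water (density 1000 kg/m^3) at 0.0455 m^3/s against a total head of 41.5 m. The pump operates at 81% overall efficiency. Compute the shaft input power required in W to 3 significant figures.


Approach: apply hydraulic power then efficiency conversion, P = rho*g*Q*H; P_in = P/eta.
Step 1 — hydraulic power (P = rho*g*Q*H):
  P = 1000 * 9.81 * 0.0455 * 41.5 = 18524 W
Step 2 — input power: P_in = P/eta = 18524 / 0.81 = 22900 W
Therefore the shaft input power required = 22900 W.


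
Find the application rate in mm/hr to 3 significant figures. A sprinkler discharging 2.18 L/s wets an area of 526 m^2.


Approach: apply the application rate relation, rate = (Q/A)*3600.
rate = (2.18 / 526) * 3600 = 14.9 mm/hr
Therefore the application rate = 14.9 mm/hr.


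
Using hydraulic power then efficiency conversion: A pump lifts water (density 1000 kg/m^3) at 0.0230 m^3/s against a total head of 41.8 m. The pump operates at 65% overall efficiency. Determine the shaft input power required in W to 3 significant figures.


Approach: apply hydraulic power then efficiency conversion, P = rho*g*Q*H; P_in = P/eta.
Step 1 — hydraulic power (P = rho*g*Q*H):
  P = 1000 * 9.81 * 0.0230 * 41.8 = 9431.3 W
Step 2 — input power: P_in = P/eta = 9431.3 / 0.65 = 14500 W
Therefore the shaft input power required = 14500 W.


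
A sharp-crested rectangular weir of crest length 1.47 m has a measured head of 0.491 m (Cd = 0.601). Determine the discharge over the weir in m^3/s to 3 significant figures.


Approach: apply the rectangular weir equation, Q = (2/3)*Cd*L*sqrt(2g)*H^1.5.
Q = (2/3)*0.601*1.47*sqrt(2*9.81)*0.491^1.5 = 0.898 m^3/s
Therefore the discharge over the weir = 0.898 m^3/s.


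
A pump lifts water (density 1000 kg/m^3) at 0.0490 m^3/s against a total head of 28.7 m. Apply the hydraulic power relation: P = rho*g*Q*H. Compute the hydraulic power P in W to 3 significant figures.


P = 1000 * 9.81 * 0.0490 * 28.7 = 13800 W
Therefore the hydraulic power P = 13800 W.


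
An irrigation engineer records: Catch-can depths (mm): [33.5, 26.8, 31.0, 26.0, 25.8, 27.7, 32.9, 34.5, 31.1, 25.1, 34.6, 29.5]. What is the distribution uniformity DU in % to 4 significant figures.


Approach: apply the low-quarter distribution uniformity, DU = (mean of lowest quarter of readings / overall mean)*100.
sorted lowest 3 of 12: [25.1, 25.8, 26.0] -> mean = 25.6333 mm
overall mean = 29.8750 mm
DU = (25.6333/29.8750)*100 = 85.80 %
Therefore the distribution uniformity DU = 85.80 %.


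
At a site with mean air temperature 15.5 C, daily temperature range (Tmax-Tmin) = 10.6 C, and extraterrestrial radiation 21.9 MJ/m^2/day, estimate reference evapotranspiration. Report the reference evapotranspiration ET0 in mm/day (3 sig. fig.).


Approach: apply the Hargreaves-Samani method, ET0 = 0.0023*(Tmean+17.8)*sqrt(Tmax-Tmin)*0.408*Ra.
ET0 = 0.0023*(15.5+17.8)*sqrt(10.6)*0.408*21.9 = 2.23 mm/day
Therefore the reference evapotranspiration ET0 = 2.23 mm/day.


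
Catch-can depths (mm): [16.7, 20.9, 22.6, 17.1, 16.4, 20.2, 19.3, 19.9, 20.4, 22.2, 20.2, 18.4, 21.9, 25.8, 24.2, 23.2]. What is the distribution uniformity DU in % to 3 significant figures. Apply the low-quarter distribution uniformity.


Approach: apply the low-quarter distribution uniformity, DU = (mean of lowest quarter of readings / overall mean)*100.
sorted lowest 4 of 16: [16.4, 16.7, 17.1, 18.4] -> mean = 17.150 mm
overall mean = 20.587 mm
DU = (17.150/20.587)*100 = 83.3 %
Therefore the distribution uniformity DU = 83.3 %.


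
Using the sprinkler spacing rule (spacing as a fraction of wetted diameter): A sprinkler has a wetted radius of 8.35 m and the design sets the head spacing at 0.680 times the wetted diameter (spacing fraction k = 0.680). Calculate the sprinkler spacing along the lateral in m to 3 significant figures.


Approach: apply the sprinkler spacing rule (spacing as a fraction of wetted diameter), S = k*(2*R).
S = 0.680 * (2 * 8.35) = 11.4 m
Therefore the sprinkler spacing along the lateral = 11.4 m.


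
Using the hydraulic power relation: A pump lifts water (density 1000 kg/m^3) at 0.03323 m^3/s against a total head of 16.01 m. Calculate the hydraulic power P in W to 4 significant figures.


Approach: apply the hydraulic power relation, P = rho*g*Q*H.
P = 1000 * 9.81 * 0.03323 * 16.01 = 5219 W
Therefore the hydraulic power P = 5219 W.


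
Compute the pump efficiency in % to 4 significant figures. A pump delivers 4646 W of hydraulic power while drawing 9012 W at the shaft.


Approach: apply the efficiency ratio, eta = (P_out/P_in)*100.
eta = (4646 / 9012) * 100 = 51.55 %
Therefore the pump efficiency = 51.55 %.


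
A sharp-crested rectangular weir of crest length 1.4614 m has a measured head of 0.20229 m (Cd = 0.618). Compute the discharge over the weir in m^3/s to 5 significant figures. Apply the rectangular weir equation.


Approach: apply the rectangular weir equation, Q = (2/3)*Cd*L*sqrt(2g)*H^1.5.
Q = (2/3)*0.618*1.4614*sqrt(2*9.81)*0.20229^1.5 = 0.24265 m^3/s
Therefore the discharge over the weir = 0.24265 m^3/s.


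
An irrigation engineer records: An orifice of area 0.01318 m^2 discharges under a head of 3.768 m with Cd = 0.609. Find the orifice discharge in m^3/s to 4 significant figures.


Approach: apply the orifice equation, Q = Cd*A*sqrt(2*g*h).
Q = 0.609 * 0.01318 * sqrt(2*9.81*3.768) = 0.06901 m^3/s
Therefore the orifice discharge = 0.06901 m^3/s.


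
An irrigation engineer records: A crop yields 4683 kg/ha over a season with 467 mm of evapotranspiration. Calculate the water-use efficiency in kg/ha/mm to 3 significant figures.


Approach: apply the water-use efficiency ratio, WUE = yield/ET.
WUE = 4683 / 467 = 10.0 kg/ha/mm
Therefore the water-use efficiency = 10.0 kg/ha/mm.


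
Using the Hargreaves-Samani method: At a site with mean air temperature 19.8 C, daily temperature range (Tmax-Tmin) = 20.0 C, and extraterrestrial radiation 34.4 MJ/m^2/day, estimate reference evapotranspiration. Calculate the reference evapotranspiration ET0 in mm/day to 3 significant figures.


Approach: apply the Hargreaves-Samani method, ET0 = 0.0023*(Tmean+17.8)*sqrt(Tmax-Tmin)*0.408*Ra.
ET0 = 0.0023*(19.8+17.8)*sqrt(20.0)*0.408*34.4 = 5.43 mm/day
Therefore the reference evapotranspiration ET0 = 5.43 mm/day.


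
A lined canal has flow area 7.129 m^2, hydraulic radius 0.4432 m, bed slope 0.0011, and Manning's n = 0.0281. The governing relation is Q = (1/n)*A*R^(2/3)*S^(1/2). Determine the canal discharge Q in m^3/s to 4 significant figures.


Q = (1/0.0281) * 7.129 * 0.4432^(2/3) * 0.0011^(1/2) = 4.891 m^3/s
Therefore the canal discharge Q = 4.891 m^3/s.


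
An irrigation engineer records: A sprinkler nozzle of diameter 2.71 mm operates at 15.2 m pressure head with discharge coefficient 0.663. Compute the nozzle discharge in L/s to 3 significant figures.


Approach: apply the orifice equation, Q = Cd*A*sqrt(2*g*h), A = pi*(d/2)^2.
A = pi*(2.71e-3/2)^2 = 5.7680e-06 m^2
Q = 0.663 * 5.7680e-06 * sqrt(2*9.81*15.2) * 1000 = 0.0660 L/s
Therefore the nozzle discharge = 0.0660 L/s.


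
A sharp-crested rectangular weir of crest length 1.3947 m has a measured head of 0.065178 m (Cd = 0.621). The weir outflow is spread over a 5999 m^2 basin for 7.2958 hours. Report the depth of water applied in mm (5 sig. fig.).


Approach: apply the rectangular weir equation with a volume-to-depth conversion, Q = (2/3)*Cd*L*sqrt(2g)*H^1.5; d = Q*t/A * 1000.
Step 1 — weir discharge:
  Q = (2/3)*0.621*1.3947*sqrt(2*9.81)*0.065178^1.5 = 0.04255810 m^3/s
Step 2 — volume: V = 0.04255810 * 7.2958*3600 = 1117.783 m^3
Step 3 — depth: d = V/A * 1000 = 1117.783/5999 * 1000 = 186.33 mm
Therefore the depth of water applied = 186.33 mm.


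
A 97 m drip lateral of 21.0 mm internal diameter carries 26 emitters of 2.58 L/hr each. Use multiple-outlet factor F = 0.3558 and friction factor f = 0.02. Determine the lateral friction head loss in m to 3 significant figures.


Approach: apply Darcy-Weisbach with the multiple-outlet F-factor, Q = n*q/(3600*1000) m^3/s; v = Q/A; hf = F*f*(L/D)*(v^2/(2g)).
Q = 26*2.58/(3600*1000) = 1.8633e-05 m^3/s
A = pi*(21.0e-3/2)^2 = 3.4636e-04 m^2, so v = Q/A = 0.053797 m/s
hf = 0.3558*0.02*(97/0.0210)*(0.053797^2/(2*9.81)) = 0.00485 m
Therefore the lateral friction head loss = 0.00485 m.


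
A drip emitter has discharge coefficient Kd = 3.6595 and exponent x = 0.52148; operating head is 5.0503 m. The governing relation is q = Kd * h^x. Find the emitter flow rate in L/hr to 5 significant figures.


q = 3.6595 * 5.0503^0.52148 = 8.5151 L/hr
Therefore the emitter flow rate = 8.5151 L/hr.


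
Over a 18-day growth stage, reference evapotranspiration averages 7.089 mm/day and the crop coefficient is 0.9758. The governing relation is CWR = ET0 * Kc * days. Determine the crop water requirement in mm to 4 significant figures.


CWR = 7.089 * 0.9758 * 18 = 124.5 mm
Therefore the crop water requirement = 124.5 mm.


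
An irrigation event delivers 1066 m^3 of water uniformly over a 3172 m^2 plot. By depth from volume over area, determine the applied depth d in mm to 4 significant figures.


Approach: apply depth from volume over area, d = (V/A)*1000.
d = (1066 / 3172) * 1000 = 336.1 mm
Therefore the applied depth d = 336.1 mm.


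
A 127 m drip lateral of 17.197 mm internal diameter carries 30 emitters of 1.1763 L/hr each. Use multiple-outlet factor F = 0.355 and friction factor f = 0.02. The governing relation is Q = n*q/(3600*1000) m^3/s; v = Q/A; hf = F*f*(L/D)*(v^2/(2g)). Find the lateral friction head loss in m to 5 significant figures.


Q = 30*1.1763/(3600*1000) = 9.802500e-06 m^3/s
A = pi*(17.197e-3/2)^2 = 2.322711e-04 m^2, so v = Q/A = 0.04220283 m/s
hf = 0.355*0.02*(127/0.017197)*(0.04220283^2/(2*9.81)) = 0.0047599 m
Therefore the lateral friction head loss = 0.0047599 m.


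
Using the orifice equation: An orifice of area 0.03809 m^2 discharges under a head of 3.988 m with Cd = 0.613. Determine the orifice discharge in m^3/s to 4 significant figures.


Approach: apply the orifice equation, Q = Cd*A*sqrt(2*g*h).
Q = 0.613 * 0.03809 * sqrt(2*9.81*3.988) = 0.2065 m^3/s
Therefore the orifice discharge = 0.2065 m^3/s.


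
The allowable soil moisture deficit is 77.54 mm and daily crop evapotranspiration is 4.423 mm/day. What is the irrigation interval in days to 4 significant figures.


Approach: apply the irrigation interval relation, interval = SMD / ETc.
interval = 77.54 / 4.423 = 17.53 days
Therefore the irrigation interval = 17.53 days.


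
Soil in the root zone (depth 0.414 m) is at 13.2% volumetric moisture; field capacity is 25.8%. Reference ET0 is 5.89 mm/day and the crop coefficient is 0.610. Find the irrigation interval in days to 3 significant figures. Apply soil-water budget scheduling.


Approach: apply soil-water budget scheduling, SMD = (FC-theta)/100*depth*1000; ETc = ET0*Kc; interval = SMD/ETc.
Step 1 — soil moisture deficit:
  SMD = (25.8 - 13.2)/100 * 0.414 * 1000 = 52.164 mm
Step 2 — daily crop ET (ETc = ET0*Kc):
  ETc = 5.89 * 0.610 = 3.5929 mm/day
Step 3 — irrigation interval (SMD/ETc):
  interval = 52.164 / 3.5929 = 14.5 days
Therefore the irrigation interval = 14.5 days.


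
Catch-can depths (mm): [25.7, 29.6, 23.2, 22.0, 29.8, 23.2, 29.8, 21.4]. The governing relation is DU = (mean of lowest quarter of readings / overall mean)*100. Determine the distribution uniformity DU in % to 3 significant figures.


sorted lowest 2 of 8: [21.4, 22.0] -> mean = 21.700 mm
overall mean = 25.587 mm
DU = (21.700/25.587)*100 = 84.8 %
Therefore the distribution uniformity DU = 84.8 %.


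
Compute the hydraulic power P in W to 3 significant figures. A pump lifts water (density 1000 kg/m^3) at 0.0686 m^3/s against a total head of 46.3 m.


Approach: apply the hydraulic power relation, P = rho*g*Q*H.
P = 1000 * 9.81 * 0.0686 * 46.3 = 31200 W
Therefore the hydraulic power P = 31200 W.


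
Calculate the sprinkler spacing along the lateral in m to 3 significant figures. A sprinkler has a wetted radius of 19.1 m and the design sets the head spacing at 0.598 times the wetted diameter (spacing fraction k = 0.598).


Approach: apply the sprinkler spacing rule (spacing as a fraction of wetted diameter), S = k*(2*R).
S = 0.598 * (2 * 19.1) = 22.8 m
Therefore the sprinkler spacing along the lateral = 22.8 m.


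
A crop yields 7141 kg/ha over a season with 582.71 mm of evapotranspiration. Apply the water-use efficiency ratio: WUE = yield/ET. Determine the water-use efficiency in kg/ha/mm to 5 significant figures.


WUE = 7141 / 582.71 = 12.255 kg/ha/mm
Therefore the water-use efficiency = 12.255 kg/ha/mm.


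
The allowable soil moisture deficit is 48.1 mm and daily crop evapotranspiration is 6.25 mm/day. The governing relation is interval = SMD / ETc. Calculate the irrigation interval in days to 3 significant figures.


interval = 48.1 / 6.25 = 7.70 days
Therefore the irrigation interval = 7.70 days.


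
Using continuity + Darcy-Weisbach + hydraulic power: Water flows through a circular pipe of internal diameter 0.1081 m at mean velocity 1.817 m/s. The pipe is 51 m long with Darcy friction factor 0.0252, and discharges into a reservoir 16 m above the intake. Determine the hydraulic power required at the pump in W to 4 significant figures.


Approach: apply continuity + Darcy-Weisbach + hydraulic power, Q = A*v; hf = f*(L/D)*(v^2/(2g)); H = static + hf; P = rho*g*Q*H.
Step 1 — flow rate (continuity, Q = A*v):
  A = pi*(0.1081/2)^2 = 0.00917786 m^2
  Q = 0.00917786 * 1.817 = 0.0166762 m^3/s
Step 2 — friction head loss (Darcy-Weisbach):
  hf = 0.0252 * (51/0.1081) * (1.817^2 / (2*9.81))
  hf = 2.00058 m
Step 3 — total head: H = 16 + 2.00058 = 18.0006 m
Step 4 — hydraulic power (P = rho*g*Q*H):
  P = 1000 * 9.81 * 0.0166762 * 18.0006 = 2945 W
Therefore the hydraulic power required at the pump = 2945 W.


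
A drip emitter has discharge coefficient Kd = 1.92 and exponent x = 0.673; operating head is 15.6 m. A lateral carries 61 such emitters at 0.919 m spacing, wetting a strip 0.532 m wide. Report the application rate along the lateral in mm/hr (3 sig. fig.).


Approach: apply the emitter equation with a lateral mass balance, q = Kd*h^x; Q = n*q; rate = Q/(n*spacing*width).
Step 1 — single emitter flow (q = Kd*h^x):
  q = 1.92 * 15.6^0.673 = 12.198 L/hr
Step 2 — total lateral flow: Q = 61 * 12.198 = 744.05 L/hr
Step 3 — wetted area: A = 61 * 0.919 * 0.532 = 29.823 m^2
Step 4 — application rate: Q/A = 744.05/29.823 = 24.9 mm/hr
Therefore the application rate along the lateral = 24.9 mm/hr.


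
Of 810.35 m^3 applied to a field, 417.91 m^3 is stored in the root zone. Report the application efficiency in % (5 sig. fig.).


Approach: apply the application efficiency ratio, Ea = (stored/applied)*100.
Ea = (417.91/810.35)*100 = 51.572 %
Therefore the application efficiency = 51.572 %.


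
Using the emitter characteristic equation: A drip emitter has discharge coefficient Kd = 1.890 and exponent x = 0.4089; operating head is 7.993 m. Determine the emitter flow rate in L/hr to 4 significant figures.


Approach: apply the emitter characteristic equation, q = Kd * h^x.
q = 1.890 * 7.993^0.4089 = 4.422 L/hr
Therefore the emitter flow rate = 4.422 L/hr.


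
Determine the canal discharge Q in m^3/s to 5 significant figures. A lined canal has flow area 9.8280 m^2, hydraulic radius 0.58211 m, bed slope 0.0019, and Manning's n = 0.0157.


Approach: apply Manning's equation, Q = (1/n)*A*R^(2/3)*S^(1/2).
Q = (1/0.0157) * 9.8280 * 0.58211^(2/3) * 0.0019^(1/2) = 19.023 m^3/s
Therefore the canal discharge Q = 19.023 m^3/s.


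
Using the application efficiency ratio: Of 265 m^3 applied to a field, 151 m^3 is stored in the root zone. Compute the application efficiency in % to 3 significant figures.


Approach: apply the application efficiency ratio, Ea = (stored/applied)*100.
Ea = (151/265)*100 = 57.0 %
Therefore the application efficiency = 57.0 %.


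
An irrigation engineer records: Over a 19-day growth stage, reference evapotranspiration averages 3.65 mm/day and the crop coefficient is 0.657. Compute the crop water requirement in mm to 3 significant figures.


Approach: apply the crop water requirement relation, CWR = ET0 * Kc * days.
CWR = 3.65 * 0.657 * 19 = 45.6 mm
Therefore the crop water requirement = 45.6 mm.


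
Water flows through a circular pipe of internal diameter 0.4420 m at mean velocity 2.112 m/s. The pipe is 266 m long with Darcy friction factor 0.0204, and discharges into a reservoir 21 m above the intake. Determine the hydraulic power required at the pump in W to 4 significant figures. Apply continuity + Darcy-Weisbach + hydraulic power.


Approach: apply continuity + Darcy-Weisbach + hydraulic power, Q = A*v; hf = f*(L/D)*(v^2/(2g)); H = static + hf; P = rho*g*Q*H.
Step 1 — flow rate (continuity, Q = A*v):
  A = pi*(0.4420/2)^2 = 0.153439 m^2
  Q = 0.153439 * 2.112 = 0.324062 m^3/s
Step 2 — friction head loss (Darcy-Weisbach):
  hf = 0.0204 * (266/0.4420) * (2.112^2 / (2*9.81))
  hf = 2.79112 m
Step 3 — total head: H = 21 + 2.79112 = 23.7911 m
Step 4 — hydraulic power (P = rho*g*Q*H):
  P = 1000 * 9.81 * 0.324062 * 23.7911 = 75630 W
Therefore the hydraulic power required at the pump = 75630 W.


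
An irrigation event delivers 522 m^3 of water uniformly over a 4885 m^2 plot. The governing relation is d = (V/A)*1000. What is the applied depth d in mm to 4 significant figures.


d = (522 / 4885) * 1000 = 106.9 mm
Therefore the applied depth d = 106.9 mm.


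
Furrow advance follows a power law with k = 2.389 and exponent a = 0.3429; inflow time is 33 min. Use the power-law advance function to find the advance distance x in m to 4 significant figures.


Approach: apply the power-law advance function, x = k*t^a.
x = 2.389 * 33^0.3429 = 7.923 m
Therefore the advance distance x = 7.923 m.


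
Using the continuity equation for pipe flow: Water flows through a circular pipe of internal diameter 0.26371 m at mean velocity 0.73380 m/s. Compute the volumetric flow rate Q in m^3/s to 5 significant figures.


Approach: apply the continuity equation for pipe flow, Q = A * v with A = pi*(D/2)^2.
A = pi*(0.26371/2)^2 = 0.05461892 m^2
Q = 0.05461892 * 0.73380 = 0.040079 m^3/s
Therefore the volumetric flow rate Q = 0.040079 m^3/s.


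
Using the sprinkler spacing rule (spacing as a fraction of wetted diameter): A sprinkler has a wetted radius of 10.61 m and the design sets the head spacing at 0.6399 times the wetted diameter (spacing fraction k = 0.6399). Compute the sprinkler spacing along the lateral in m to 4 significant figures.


Approach: apply the sprinkler spacing rule (spacing as a fraction of wetted diameter), S = k*(2*R).
S = 0.6399 * (2 * 10.61) = 13.58 m
Therefore the sprinkler spacing along the lateral = 13.58 m.


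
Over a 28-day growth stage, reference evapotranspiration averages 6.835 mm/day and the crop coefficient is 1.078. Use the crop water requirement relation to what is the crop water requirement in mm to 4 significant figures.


Approach: apply the crop water requirement relation, CWR = ET0 * Kc * days.
CWR = 6.835 * 1.078 * 28 = 206.3 mm
Therefore the crop water requirement = 206.3 mm.


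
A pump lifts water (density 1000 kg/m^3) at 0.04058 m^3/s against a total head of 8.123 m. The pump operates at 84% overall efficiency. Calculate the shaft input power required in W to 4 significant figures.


Approach: apply hydraulic power then efficiency conversion, P = rho*g*Q*H; P_in = P/eta.
Step 1 — hydraulic power (P = rho*g*Q*H):
  P = 1000 * 9.81 * 0.04058 * 8.123 = 3233.68 W
Step 2 — input power: P_in = P/eta = 3233.68 / 0.84 = 3850 W
Therefore the shaft input power required = 3850 W.


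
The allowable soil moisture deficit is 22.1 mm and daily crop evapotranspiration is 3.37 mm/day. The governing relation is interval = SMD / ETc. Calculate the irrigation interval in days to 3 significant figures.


interval = 22.1 / 3.37 = 6.56 days
Therefore the irrigation interval = 6.56 days.


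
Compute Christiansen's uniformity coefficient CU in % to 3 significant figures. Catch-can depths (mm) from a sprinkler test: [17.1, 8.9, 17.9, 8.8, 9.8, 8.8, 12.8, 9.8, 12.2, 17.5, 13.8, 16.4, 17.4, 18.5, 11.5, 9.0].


Approach: apply Christiansen's uniformity coefficient, CU = (1 - mean_abs_deviation/mean)*100.
mean = 13.137 mm
mean |d_i - mean| = 3.3297 mm
CU = (1 - 3.3297/13.137)*100 = 74.7 %
Therefore Christiansen's uniformity coefficient CU = 74.7 %.


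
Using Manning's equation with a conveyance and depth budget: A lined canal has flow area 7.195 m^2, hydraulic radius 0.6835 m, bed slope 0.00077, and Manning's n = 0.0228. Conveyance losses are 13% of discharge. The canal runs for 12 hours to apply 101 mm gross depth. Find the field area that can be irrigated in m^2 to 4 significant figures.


Approach: apply Manning's equation with a conveyance and depth budget, Q = (1/n)*A*R^(2/3)*S^(1/2); Q_field = Q*(1-loss); Area = Q_field*t/(d/1000).
Step 1 — canal discharge (Manning's equation):
  Q = (1/0.0228) * 7.195 * 0.6835^(2/3) * 0.00077^(1/2) = 6.79465 m^3/s
Step 2 — delivered flow: Q_field = 6.79465*(1 - 13/100) = 5.91134 m^3/s
Step 3 — volume delivered: V = 5.91134 * 12*3600 = 255370 m^3
Step 4 — area served: A = V / (depth/1000) = 255370 / 0.101 = 2528000 m^2
Therefore the field area that can be irrigated = 2528000 m^2.


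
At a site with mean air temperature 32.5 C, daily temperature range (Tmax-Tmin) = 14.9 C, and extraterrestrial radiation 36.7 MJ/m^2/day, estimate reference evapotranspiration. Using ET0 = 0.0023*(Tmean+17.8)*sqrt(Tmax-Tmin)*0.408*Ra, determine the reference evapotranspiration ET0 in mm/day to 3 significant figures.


ET0 = 0.0023*(32.5+17.8)*sqrt(14.9)*0.408*36.7 = 6.69 mm/day
Therefore the reference evapotranspiration ET0 = 6.69 mm/day.


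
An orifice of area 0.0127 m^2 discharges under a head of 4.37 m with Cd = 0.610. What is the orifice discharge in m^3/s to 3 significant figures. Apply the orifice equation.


Approach: apply the orifice equation, Q = Cd*A*sqrt(2*g*h).
Q = 0.610 * 0.0127 * sqrt(2*9.81*4.37) = 0.0717 m^3/s
Therefore the orifice discharge = 0.0717 m^3/s.


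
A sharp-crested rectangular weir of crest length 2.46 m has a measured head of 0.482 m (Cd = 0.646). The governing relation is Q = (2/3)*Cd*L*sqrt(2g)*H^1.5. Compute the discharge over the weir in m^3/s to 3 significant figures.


Q = (2/3)*0.646*2.46*sqrt(2*9.81)*0.482^1.5 = 1.57 m^3/s
Therefore the discharge over the weir = 1.57 m^3/s.


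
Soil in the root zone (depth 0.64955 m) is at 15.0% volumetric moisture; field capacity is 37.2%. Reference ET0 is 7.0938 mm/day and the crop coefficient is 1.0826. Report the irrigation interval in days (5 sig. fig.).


Approach: apply soil-water budget scheduling, SMD = (FC-theta)/100*depth*1000; ETc = ET0*Kc; interval = SMD/ETc.
Step 1 — soil moisture deficit:
  SMD = (37.2 - 15.0)/100 * 0.64955 * 1000 = 144.2001 mm
Step 2 — daily crop ET (ETc = ET0*Kc):
  ETc = 7.0938 * 1.0826 = 7.679748 mm/day
Step 3 — irrigation interval (SMD/ETc):
  interval = 144.2001 / 7.679748 = 18.777 days
Therefore the irrigation interval = 18.777 days.


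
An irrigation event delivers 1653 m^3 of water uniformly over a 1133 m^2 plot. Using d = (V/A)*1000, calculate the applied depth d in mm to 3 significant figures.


d = (1653 / 1133) * 1000 = 1460 mm
Therefore the applied depth d = 1460 mm.


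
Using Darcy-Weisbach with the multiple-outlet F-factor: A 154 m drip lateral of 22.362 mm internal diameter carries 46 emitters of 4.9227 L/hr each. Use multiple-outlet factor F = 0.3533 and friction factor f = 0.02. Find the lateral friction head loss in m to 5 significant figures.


Approach: apply Darcy-Weisbach with the multiple-outlet F-factor, Q = n*q/(3600*1000) m^3/s; v = Q/A; hf = F*f*(L/D)*(v^2/(2g)).
Q = 46*4.9227/(3600*1000) = 6.290117e-05 m^3/s
A = pi*(22.362e-3/2)^2 = 3.927455e-04 m^2, so v = Q/A = 0.1601576 m/s
hf = 0.3533*0.02*(154/0.022362)*(0.1601576^2/(2*9.81)) = 0.063618 m
Therefore the lateral friction head loss = 0.063618 m.


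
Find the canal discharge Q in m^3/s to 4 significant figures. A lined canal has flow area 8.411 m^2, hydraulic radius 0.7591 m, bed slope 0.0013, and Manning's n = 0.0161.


Approach: apply Manning's equation, Q = (1/n)*A*R^(2/3)*S^(1/2).
Q = (1/0.0161) * 8.411 * 0.7591^(2/3) * 0.0013^(1/2) = 15.67 m^3/s
Therefore the canal discharge Q = 15.67 m^3/s.


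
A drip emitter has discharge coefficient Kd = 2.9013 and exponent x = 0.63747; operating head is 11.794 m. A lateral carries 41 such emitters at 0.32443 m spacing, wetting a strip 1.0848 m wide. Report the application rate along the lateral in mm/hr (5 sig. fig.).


Approach: apply the emitter equation with a lateral mass balance, q = Kd*h^x; Q = n*q; rate = Q/(n*spacing*width).
Step 1 — single emitter flow (q = Kd*h^x):
  q = 2.9013 * 11.794^0.63747 = 13.98764 L/hr
Step 2 — total lateral flow: Q = 41 * 13.98764 = 573.4933 L/hr
Step 3 — wetted area: A = 41 * 0.32443 * 1.0848 = 14.42961 m^2
Step 4 — application rate: Q/A = 573.4933/14.42961 = 39.744 mm/hr
Therefore the application rate along the lateral = 39.744 mm/hr.


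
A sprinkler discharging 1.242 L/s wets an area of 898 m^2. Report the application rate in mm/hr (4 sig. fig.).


Approach: apply the application rate relation, rate = (Q/A)*3600.
rate = (1.242 / 898) * 3600 = 4.979 mm/hr
Therefore the application rate = 4.979 mm/hr.


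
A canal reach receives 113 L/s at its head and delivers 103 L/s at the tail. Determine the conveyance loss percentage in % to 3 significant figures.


Approach: apply the conveyance loss ratio, loss% = ((Q_head - Q_tail)/Q_head)*100.
loss = ((113 - 103)/113)*100 = 8.85 %
Therefore the conveyance loss percentage = 8.85 %.


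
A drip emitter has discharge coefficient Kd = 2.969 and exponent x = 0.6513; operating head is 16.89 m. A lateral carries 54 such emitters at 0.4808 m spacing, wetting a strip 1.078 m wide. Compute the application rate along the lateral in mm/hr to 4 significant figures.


Approach: apply the emitter equation with a lateral mass balance, q = Kd*h^x; Q = n*q; rate = Q/(n*spacing*width).
Step 1 — single emitter flow (q = Kd*h^x):
  q = 2.969 * 16.89^0.6513 = 18.7139 L/hr
Step 2 — total lateral flow: Q = 54 * 18.7139 = 1010.55 L/hr
Step 3 — wetted area: A = 54 * 0.4808 * 1.078 = 27.9883 m^2
Step 4 — application rate: Q/A = 1010.55/27.9883 = 36.11 mm/hr
Therefore the application rate along the lateral = 36.11 mm/hr.


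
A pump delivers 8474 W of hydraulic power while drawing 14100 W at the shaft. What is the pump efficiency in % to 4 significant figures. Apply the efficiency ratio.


Approach: apply the efficiency ratio, eta = (P_out/P_in)*100.
eta = (8474 / 14100) * 100 = 60.10 %
Therefore the pump efficiency = 60.10 %.


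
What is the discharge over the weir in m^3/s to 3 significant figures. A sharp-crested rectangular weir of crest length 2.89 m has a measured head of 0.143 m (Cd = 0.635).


Approach: apply the rectangular weir equation, Q = (2/3)*Cd*L*sqrt(2g)*H^1.5.
Q = (2/3)*0.635*2.89*sqrt(2*9.81)*0.143^1.5 = 0.293 m^3/s
Therefore the discharge over the weir = 0.293 m^3/s.


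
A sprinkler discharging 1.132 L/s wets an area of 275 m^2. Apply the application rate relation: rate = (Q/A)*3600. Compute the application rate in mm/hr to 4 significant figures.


rate = (1.132 / 275) * 3600 = 14.82 mm/hr
Therefore the application rate = 14.82 mm/hr.


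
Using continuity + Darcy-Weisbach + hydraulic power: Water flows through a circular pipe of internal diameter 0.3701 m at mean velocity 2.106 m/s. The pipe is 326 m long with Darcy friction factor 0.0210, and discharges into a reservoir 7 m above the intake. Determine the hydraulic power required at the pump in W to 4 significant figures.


Approach: apply continuity + Darcy-Weisbach + hydraulic power, Q = A*v; hf = f*(L/D)*(v^2/(2g)); H = static + hf; P = rho*g*Q*H.
Step 1 — flow rate (continuity, Q = A*v):
  A = pi*(0.3701/2)^2 = 0.107579 m^2
  Q = 0.107579 * 2.106 = 0.226562 m^3/s
Step 2 — friction head loss (Darcy-Weisbach):
  hf = 0.0210 * (326/0.3701) * (2.106^2 / (2*9.81))
  hf = 4.18153 m
Step 3 — total head: H = 7 + 4.18153 = 11.1815 m
Step 4 — hydraulic power (P = rho*g*Q*H):
  P = 1000 * 9.81 * 0.226562 * 11.1815 = 24850 W
Therefore the hydraulic power required at the pump = 24850 W.


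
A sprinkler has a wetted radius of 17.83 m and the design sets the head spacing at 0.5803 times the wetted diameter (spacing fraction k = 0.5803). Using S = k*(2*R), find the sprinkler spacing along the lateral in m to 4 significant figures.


S = 0.5803 * (2 * 17.83) = 20.69 m
Therefore the sprinkler spacing along the lateral = 20.69 m.


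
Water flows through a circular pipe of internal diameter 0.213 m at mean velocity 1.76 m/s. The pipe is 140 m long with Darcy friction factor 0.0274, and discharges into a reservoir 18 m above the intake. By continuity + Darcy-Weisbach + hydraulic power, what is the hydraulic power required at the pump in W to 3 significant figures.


Approach: apply continuity + Darcy-Weisbach + hydraulic power, Q = A*v; hf = f*(L/D)*(v^2/(2g)); H = static + hf; P = rho*g*Q*H.
Step 1 — flow rate (continuity, Q = A*v):
  A = pi*(0.213/2)^2 = 0.035633 m^2
  Q = 0.035633 * 1.76 = 0.062714 m^3/s
Step 2 — friction head loss (Darcy-Weisbach):
  hf = 0.0274 * (140/0.213) * (1.76^2 / (2*9.81))
  hf = 2.8433 m
Step 3 — total head: H = 18 + 2.8433 = 20.843 m
Step 4 — hydraulic power (P = rho*g*Q*H):
  P = 1000 * 9.81 * 0.062714 * 20.843 = 12800 W
Therefore the hydraulic power required at the pump = 12800 W.


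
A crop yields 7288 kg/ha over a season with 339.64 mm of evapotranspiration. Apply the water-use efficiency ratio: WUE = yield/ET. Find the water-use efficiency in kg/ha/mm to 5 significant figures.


WUE = 7288 / 339.64 = 21.458 kg/ha/mm
Therefore the water-use efficiency = 21.458 kg/ha/mm.


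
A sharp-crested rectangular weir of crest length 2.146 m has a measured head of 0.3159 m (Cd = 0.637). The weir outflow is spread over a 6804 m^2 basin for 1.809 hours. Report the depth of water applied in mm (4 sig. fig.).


Approach: apply the rectangular weir equation with a volume-to-depth conversion, Q = (2/3)*Cd*L*sqrt(2g)*H^1.5; d = Q*t/A * 1000.
Step 1 — weir discharge:
  Q = (2/3)*0.637*2.146*sqrt(2*9.81)*0.3159^1.5 = 0.716724 m^3/s
Step 2 — volume: V = 0.716724 * 1.809*3600 = 4667.59 m^3
Step 3 — depth: d = V/A * 1000 = 4667.59/6804 * 1000 = 686.0 mm
Therefore the depth of water applied = 686.0 mm.


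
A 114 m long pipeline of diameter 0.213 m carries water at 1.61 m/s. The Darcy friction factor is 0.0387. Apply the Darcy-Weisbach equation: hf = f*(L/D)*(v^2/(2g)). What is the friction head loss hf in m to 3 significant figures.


hf = 0.0387 * (114/0.213) * (1.61^2 / (2*9.81))
hf = 2.74 m
Therefore the friction head loss hf = 2.74 m.
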